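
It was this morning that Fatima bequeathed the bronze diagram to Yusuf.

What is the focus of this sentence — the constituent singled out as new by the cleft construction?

this morning

In an it-cleft "It was X that/who ...", the clefted constituent X is the focus; the that/who-clause expresses the presupposed open proposition.
Here the focus is "this morning". The backgrounded (presupposed) material includes "Fatima", "the bronze diagram" and "to Yusuf".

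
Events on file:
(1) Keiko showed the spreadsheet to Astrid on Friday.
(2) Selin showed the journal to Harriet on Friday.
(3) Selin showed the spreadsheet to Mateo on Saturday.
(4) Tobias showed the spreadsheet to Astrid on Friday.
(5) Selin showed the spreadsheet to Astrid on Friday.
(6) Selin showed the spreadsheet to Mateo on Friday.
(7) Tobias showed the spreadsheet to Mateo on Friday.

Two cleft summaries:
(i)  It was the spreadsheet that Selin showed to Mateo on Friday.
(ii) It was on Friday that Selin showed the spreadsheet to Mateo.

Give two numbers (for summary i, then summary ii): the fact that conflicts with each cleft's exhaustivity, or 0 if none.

0, 3

(i): focus "the spreadsheet". No fact shares agent = Selin, recipient = Mateo, setting = on Friday with a different thing. 0.
(ii): focus "on Friday". Looking for agent = Selin, thing = the spreadsheet, recipient = Mateo with some other setting — fact (3) has on Saturday there. Refuted.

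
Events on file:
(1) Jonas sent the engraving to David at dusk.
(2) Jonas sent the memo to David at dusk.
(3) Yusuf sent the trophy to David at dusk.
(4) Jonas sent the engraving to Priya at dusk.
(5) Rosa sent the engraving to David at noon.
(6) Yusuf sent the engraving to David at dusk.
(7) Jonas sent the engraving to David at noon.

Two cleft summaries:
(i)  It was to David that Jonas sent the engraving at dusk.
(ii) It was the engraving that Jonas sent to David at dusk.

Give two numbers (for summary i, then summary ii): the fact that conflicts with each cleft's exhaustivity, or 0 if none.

(i): focus "David". Looking for agent = Jonas, thing = the engraving, setting = at dusk with some other recipient — fact (4) has Priya there. Refuted.
(ii): focus "the engraving". Looking for agent = Jonas, recipient = David, setting = at dusk with some other thing — fact (2) has the memo there. Refuted.

4, 2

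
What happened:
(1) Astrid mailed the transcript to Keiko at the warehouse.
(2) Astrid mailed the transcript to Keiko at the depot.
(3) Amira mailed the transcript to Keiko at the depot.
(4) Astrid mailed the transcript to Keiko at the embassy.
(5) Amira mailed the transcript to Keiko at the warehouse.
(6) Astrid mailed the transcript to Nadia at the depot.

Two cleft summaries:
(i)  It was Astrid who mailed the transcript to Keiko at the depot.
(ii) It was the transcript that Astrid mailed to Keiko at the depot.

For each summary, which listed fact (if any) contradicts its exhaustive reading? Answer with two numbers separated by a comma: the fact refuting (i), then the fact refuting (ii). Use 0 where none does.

(i): focus "Astrid". Looking for same thing, recipient, setting (the transcript / Keiko / at the depot) with some other agent — fact (3) has Amira there. Refuted.
(ii): focus "the transcript". No fact shares same agent, recipient, setting (Astrid / Keiko / at the depot) with a different thing. 0.

3, 0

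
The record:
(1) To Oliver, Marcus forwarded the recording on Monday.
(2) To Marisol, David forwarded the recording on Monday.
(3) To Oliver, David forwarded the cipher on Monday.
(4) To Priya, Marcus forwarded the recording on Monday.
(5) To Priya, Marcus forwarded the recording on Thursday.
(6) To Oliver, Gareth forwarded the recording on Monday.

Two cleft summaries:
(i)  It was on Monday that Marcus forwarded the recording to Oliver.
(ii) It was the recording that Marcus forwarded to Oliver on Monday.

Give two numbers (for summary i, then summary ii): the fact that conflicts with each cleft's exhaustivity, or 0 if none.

(i): focus "on Monday". No fact shares agent = Marcus, thing = the recording, recipient = Oliver with a different setting. 0.
(ii): focus "the recording". No fact shares agent = Marcus, recipient = Oliver, setting = on Monday with a different thing. 0.

0, 0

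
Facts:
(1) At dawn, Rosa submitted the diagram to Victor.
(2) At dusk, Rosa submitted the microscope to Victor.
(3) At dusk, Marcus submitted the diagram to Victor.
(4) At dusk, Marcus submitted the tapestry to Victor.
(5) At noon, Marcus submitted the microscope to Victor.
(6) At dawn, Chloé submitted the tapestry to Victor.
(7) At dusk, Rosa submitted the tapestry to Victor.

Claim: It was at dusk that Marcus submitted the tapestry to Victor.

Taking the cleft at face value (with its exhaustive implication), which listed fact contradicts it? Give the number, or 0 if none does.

Focus of the cleft: "at dusk" (the setting). Presupposed background: Marcus as agent and the tapestry as thing and Victor as recipient.
The exhaustive reading says no other setting fits that background.
No listed fact matches the background with a different setting. Exhaustivity holds.

0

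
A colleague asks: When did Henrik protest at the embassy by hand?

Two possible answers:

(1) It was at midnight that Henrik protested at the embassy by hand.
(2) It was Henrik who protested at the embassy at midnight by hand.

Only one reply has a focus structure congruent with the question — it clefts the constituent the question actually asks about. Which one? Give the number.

1

The question word "when" targets the time.
Option (1) clefts "at midnight" — that matches what the question asks about.
Option (2) clefts "Henrik" — the subject (agent), not what was asked.
So the congruent reply is (1).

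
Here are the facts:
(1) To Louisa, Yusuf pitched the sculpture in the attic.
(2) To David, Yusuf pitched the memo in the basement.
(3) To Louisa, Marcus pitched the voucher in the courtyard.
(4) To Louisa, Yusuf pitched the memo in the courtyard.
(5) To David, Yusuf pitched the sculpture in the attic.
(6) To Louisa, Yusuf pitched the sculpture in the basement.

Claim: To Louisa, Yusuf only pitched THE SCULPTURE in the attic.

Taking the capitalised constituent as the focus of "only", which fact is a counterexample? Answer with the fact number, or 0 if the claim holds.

The capitals mark "the sculpture" as focus. So "only" rules out other things, with the rest (same agent, recipient, setting (Yusuf / Louisa / in the attic)) as background.
No fact matches same agent, recipient, setting (Yusuf / Louisa / in the attic) with a different thing — every other fact differs on at least one backgrounded slot. So no fact refutes it.

0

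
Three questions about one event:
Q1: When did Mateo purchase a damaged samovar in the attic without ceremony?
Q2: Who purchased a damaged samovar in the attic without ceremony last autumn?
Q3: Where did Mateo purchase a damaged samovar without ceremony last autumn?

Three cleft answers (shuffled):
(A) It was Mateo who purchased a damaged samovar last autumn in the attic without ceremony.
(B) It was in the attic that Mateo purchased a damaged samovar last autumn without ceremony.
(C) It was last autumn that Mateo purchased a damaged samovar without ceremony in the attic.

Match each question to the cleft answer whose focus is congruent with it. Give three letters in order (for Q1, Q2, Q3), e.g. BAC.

CAB

Q1 asks about the time; cleft (C) focuses "last autumn", which is the time — so Q1 → C.
Q2 asks about the subject (agent); cleft (A) focuses "Mateo", which is the subject (agent) — so Q2 → A.
Q3 asks about the location; cleft (B) focuses "in the attic", which is the location — so Q3 → B.
Mapping: Q1→C, Q2→A, Q3→B.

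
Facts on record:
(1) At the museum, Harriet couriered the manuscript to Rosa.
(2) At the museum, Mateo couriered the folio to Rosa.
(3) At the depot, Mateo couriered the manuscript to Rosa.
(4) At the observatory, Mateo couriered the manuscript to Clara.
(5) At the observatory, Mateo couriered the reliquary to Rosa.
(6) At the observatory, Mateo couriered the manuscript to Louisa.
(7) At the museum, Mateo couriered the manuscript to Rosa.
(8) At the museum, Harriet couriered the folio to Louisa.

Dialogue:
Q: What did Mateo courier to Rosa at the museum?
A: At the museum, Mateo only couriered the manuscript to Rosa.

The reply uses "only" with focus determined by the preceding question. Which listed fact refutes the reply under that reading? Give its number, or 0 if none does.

The question "What did ...?" targets the thing, so in the reply the focus falls on "the manuscript".
"Only" then excludes alternative things while the background — Mateo as agent and Rosa as recipient and at the museum as setting — is held fixed.
Fact (2) keeps Mateo as agent and Rosa as recipient and at the museum as setting but has thing = the folio; that refutes the reply.
(Fact (3) would refute a reading with focus on the setting — but that is not what the question asks.)

2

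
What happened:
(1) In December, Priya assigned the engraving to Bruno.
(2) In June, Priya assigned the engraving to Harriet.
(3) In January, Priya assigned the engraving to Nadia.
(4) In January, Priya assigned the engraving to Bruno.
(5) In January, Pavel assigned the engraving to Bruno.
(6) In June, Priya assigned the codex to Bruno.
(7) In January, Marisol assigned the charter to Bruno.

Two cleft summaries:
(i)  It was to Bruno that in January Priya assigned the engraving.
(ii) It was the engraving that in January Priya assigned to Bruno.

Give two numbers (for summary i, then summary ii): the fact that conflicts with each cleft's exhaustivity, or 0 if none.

(i): focus "Bruno". Looking for same agent, thing, setting (Priya / the engraving / in January) with some other recipient — fact (3) has Nadia there. Refuted.
(ii): focus "the engraving". No fact shares same agent, recipient, setting (Priya / Bruno / in January) with a different thing. 0.

3, 0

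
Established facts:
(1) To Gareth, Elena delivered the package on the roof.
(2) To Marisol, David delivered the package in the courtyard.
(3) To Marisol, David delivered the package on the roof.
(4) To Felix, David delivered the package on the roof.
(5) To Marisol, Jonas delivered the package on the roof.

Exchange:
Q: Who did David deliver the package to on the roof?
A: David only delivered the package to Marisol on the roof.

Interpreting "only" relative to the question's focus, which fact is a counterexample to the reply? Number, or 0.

Answering "Who did ... to ...?" puts focus on the recipient — here, "Marisol".
"Only" then excludes alternative recipients while the background — agent = David, thing = the package, setting = on the roof — is held fixed.
Fact (4) shares the background with a different recipient (Felix) — counterexample.
(Fact (2) would refute a reading with focus on the setting — but that is not what the question asks.)

4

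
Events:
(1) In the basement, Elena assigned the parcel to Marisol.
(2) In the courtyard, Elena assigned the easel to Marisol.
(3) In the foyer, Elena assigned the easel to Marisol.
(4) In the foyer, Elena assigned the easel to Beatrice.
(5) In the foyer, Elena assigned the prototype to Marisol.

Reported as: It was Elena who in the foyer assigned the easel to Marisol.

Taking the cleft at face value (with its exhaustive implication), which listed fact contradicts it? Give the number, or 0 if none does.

Focus of the cleft: "Elena" (the agent). Presupposed background: thing = the easel, recipient = Marisol, setting = in the foyer.
The exhaustive reading says no other agent fits that background.
No listed fact matches the background with a different agent. Exhaustivity holds.

0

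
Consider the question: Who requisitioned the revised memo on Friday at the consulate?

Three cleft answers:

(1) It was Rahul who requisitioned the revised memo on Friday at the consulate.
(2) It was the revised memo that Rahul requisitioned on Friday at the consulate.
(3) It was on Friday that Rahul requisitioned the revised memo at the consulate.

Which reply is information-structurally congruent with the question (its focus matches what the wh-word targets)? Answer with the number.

The question word "who" targets the subject (agent).
Option (1) clefts "Rahul" — that matches what the question asks about.
Option (2) clefts "the revised memo" — the direct object, not what was asked.
Option (3) clefts "on Friday" — the time, not what was asked.
So the congruent reply is (1).

1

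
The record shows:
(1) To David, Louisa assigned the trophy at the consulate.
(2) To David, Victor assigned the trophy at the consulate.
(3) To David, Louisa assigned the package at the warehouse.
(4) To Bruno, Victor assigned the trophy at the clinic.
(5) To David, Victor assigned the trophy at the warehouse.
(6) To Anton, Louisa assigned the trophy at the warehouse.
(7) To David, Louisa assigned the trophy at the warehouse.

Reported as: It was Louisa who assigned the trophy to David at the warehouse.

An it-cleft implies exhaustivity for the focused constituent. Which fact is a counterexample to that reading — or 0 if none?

Focus of the cleft: "Louisa" (the agent). Presupposed background: the trophy as thing and David as recipient and at the warehouse as setting.
Exhaustivity: Louisa is the only agent satisfying that background.
Fact (5) shares the background but with agent = Victor; exhaustivity is violated.

5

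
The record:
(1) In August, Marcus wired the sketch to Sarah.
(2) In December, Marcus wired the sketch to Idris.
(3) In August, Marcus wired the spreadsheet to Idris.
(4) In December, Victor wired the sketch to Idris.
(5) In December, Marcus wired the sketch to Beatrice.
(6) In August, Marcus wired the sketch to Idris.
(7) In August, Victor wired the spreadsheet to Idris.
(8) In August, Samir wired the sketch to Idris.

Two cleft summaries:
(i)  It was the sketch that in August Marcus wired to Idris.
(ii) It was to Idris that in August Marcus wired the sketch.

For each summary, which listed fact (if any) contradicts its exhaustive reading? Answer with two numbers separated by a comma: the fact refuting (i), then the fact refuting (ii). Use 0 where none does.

3, 1

Summary (i) focuses "the sketch" (the thing); background agent = Marcus, recipient = Idris, setting = in August. Fact (3) matches that background with thing = the spreadsheet — refutes (i).
Summary (ii) focuses "Idris" (the recipient); background agent = Marcus, thing = the sketch, setting = in August. Fact (1) matches that background with recipient = Sarah — refutes (ii).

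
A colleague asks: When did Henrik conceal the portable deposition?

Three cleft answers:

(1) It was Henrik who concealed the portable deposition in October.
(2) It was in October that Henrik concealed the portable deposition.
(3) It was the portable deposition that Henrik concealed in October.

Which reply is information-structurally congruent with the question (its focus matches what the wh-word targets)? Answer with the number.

The question word "when" targets the time.
Option (1) clefts "Henrik" — the subject (agent), not what was asked.
Option (2) clefts "in October" — that matches what the question asks about.
Option (3) clefts "the portable deposition" — the direct object, not what was asked.
So the congruent reply is (2).

2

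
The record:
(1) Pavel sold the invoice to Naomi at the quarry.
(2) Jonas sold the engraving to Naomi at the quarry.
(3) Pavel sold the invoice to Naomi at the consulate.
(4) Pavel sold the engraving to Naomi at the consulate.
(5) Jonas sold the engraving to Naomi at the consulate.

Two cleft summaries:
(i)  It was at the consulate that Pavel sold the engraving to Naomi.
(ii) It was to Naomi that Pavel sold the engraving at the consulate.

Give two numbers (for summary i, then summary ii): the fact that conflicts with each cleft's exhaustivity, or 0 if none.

0, 0

(i): focus "at the consulate". No fact shares agent = Pavel, thing = the engraving, recipient = Naomi with a different setting. 0.
(ii): focus "Naomi". No fact shares agent = Pavel, thing = the engraving, setting = at the consulate with a different recipient. 0.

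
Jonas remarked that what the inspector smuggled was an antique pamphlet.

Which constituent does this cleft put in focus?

an antique pamphlet

In a pseudo-cleft "What ... was X", the post-copular constituent X is the focus.
Here the focus is "an antique pamphlet". The backgrounded (presupposed) material includes "the inspector".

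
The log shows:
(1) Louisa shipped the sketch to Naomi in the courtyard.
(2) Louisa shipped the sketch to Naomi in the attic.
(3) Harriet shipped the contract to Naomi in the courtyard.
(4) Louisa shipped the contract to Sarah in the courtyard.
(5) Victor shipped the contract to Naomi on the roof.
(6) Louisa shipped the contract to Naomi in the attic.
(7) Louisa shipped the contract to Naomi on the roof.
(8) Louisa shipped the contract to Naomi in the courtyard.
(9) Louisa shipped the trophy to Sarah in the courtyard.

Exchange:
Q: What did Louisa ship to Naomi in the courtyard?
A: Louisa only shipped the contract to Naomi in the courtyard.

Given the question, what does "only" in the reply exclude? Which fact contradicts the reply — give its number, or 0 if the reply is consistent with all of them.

1

The question "What did ...?" targets the thing, so in the reply the focus falls on "the contract".
"Only" then excludes alternative things while the background — agent = Louisa, recipient = Naomi, setting = in the courtyard — is held fixed.
Fact (1) keeps agent = Louisa, recipient = Naomi, setting = in the courtyard but has thing = the sketch; that refutes the reply.
(Fact (6) would refute a reading with focus on the setting — but that is not what the question asks.)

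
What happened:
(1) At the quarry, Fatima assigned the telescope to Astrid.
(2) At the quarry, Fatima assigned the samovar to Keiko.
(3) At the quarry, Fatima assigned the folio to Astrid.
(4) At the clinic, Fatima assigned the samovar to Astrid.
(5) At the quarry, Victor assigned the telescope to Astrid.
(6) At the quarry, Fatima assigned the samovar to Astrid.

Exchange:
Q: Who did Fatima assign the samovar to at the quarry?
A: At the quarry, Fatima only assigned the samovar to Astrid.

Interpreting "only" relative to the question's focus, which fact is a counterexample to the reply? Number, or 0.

2

Answering "Who did ... to ...?" puts focus on the recipient — here, "Astrid".
So "only" ranges over recipients; the rest (same agent, thing, setting (Fatima / the samovar / at the quarry)) is presupposed.
Fact (2) shares the background with a different recipient (Keiko) — counterexample.
(Fact (4) would refute a reading with focus on the setting — but that is not what the question asks.)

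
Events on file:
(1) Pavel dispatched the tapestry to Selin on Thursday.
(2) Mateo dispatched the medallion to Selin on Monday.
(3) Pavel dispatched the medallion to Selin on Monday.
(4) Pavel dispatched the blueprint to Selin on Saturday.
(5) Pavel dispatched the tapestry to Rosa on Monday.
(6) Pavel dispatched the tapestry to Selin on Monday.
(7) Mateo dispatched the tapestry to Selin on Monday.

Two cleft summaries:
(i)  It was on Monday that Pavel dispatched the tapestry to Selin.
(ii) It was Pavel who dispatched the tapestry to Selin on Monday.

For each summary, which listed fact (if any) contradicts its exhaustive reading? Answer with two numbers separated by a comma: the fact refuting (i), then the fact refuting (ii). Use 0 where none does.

1, 7

Summary (i) focuses "on Monday" (the setting); background agent = Pavel, thing = the tapestry, recipient = Selin. Fact (1) matches that background with setting = on Thursday — refutes (i).
Summary (ii) focuses "Pavel" (the agent); background thing = the tapestry, recipient = Selin, setting = on Monday. Fact (7) matches that background with agent = Mateo — refutes (ii).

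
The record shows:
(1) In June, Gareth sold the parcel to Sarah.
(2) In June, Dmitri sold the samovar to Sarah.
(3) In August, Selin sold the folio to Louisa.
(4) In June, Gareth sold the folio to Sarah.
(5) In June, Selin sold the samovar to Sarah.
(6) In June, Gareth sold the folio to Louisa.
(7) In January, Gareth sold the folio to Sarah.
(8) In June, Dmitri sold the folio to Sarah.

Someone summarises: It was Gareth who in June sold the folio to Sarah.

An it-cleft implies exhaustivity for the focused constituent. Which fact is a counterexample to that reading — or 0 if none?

8

The cleft puts "Gareth" in focus and presupposes the open proposition with thing = the folio, recipient = Sarah, setting = in June.
Exhaustivity: Gareth is the only agent satisfying that background.
But fact (8) also has thing = the folio, recipient = Sarah, setting = in June, with agent = Dmitri — so the exhaustive reading fails.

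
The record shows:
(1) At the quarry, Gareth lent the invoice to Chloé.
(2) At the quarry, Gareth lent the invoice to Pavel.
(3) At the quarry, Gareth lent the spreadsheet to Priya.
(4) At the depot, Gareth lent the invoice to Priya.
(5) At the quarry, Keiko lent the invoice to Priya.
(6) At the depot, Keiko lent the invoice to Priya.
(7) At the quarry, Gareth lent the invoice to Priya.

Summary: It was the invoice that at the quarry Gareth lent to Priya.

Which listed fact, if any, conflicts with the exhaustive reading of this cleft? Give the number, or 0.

3

The cleft puts "the invoice" in focus and presupposes the open proposition with agent = Gareth, recipient = Priya, setting = at the quarry.
Exhaustivity: the invoice is the only thing satisfying that background.
Fact (3) shares the background but with thing = the spreadsheet; exhaustivity is violated.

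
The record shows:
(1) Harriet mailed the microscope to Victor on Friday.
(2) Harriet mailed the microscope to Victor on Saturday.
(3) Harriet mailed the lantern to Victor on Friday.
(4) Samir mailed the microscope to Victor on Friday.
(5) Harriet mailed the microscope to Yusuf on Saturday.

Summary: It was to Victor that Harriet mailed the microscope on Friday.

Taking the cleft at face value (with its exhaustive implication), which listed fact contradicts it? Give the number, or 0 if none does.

0

The cleft puts "Victor" in focus and presupposes the open proposition with agent = Harriet, thing = the microscope, setting = on Friday.
Exhaustivity: Victor is the only recipient satisfying that background.
Every other fact differs from the presupposition on some backgrounded slot, so none challenges the exhaustivity.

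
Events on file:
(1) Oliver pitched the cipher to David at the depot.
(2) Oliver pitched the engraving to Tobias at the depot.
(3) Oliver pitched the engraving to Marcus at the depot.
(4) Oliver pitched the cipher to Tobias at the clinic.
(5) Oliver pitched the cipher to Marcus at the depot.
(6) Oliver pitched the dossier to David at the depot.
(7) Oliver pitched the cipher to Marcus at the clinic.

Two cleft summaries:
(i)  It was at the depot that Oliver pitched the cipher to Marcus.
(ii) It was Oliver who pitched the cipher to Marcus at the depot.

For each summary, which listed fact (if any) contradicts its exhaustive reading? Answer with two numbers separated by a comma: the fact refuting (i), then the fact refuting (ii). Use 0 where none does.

7, 0

(i): focus "at the depot". Looking for Oliver as agent and the cipher as thing and Marcus as recipient with some other setting — fact (7) has at the clinic there. Refuted.
(ii): focus "Oliver". No fact shares the cipher as thing and Marcus as recipient and at the depot as setting with a different agent. 0.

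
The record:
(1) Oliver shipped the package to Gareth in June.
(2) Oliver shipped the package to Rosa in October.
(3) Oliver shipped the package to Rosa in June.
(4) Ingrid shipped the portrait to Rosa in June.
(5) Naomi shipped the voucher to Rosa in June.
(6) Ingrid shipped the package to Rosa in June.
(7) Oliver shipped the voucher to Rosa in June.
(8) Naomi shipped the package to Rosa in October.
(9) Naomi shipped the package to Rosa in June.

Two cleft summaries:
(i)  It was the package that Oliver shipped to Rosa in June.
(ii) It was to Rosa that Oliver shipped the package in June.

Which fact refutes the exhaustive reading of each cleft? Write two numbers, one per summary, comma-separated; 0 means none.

Summary (i) focuses "the package" (the thing); background same agent, recipient, setting (Oliver / Rosa / in June). Fact (7) matches that background with thing = the voucher — refutes (i).
Summary (ii) focuses "Rosa" (the recipient); background same agent, thing, setting (Oliver / the package / in June). Fact (1) matches that background with recipient = Gareth — refutes (ii).

7, 1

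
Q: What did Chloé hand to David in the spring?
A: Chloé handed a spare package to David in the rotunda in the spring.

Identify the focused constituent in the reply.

The wh-word "what" asks about the direct object.
In the answer, "Chloé", "to David" and "in the spring" are given — repeated from the question.
"in the rotunda" is also new, but it specifies the location, which is not what the question asks about — so it is not the focus.
The constituent filling the direct object gap is "a spare package"; that is the focus.

a spare package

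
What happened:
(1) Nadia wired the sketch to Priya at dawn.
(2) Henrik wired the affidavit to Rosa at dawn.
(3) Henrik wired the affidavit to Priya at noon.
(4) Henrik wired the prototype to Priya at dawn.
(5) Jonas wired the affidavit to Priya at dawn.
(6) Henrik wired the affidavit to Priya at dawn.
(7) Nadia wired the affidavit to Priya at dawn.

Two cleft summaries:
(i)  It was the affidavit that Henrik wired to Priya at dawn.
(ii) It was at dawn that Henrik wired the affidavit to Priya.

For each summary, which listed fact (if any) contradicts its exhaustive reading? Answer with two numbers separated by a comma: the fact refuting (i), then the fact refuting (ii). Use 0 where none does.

4, 3

Summary (i) focuses "the affidavit" (the thing); background agent = Henrik, recipient = Priya, setting = at dawn. Fact (4) matches that background with thing = the prototype — refutes (i).
Summary (ii) focuses "at dawn" (the setting); background agent = Henrik, thing = the affidavit, recipient = Priya. Fact (3) matches that background with setting = at noon — refutes (ii).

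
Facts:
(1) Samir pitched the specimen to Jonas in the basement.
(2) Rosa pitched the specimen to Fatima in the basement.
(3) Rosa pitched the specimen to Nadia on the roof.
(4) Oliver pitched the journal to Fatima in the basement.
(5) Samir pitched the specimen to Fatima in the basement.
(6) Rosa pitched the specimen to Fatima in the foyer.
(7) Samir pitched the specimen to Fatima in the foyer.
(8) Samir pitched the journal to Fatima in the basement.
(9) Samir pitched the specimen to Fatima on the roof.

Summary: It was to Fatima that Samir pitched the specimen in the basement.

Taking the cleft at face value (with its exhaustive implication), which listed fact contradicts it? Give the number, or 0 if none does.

1

Focus of the cleft: "Fatima" (the recipient). Presupposed background: agent = Samir, thing = the specimen, setting = in the basement.
Exhaustivity: Fatima is the only recipient satisfying that background.
Fact (1) shares the background but with recipient = Jonas; exhaustivity is violated.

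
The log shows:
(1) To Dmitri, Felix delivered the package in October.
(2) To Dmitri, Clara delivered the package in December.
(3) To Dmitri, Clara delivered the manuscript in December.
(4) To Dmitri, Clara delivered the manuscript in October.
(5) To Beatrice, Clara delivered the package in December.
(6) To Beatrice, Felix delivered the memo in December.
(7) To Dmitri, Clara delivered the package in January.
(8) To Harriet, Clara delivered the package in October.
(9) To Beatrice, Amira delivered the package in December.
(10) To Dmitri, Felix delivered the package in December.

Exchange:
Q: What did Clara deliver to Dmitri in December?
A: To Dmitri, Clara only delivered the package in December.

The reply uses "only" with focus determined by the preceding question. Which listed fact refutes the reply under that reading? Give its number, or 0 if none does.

The question "What did ...?" targets the thing, so in the reply the focus falls on "the package".
"Only" then excludes alternative things while the background — same agent, recipient, setting (Clara / Dmitri / in December) — is held fixed.
Fact (3) keeps same agent, recipient, setting (Clara / Dmitri / in December) but has thing = the manuscript; that refutes the reply.
(Fact (5) would refute a reading with focus on the recipient — but that is not what the question asks.)

3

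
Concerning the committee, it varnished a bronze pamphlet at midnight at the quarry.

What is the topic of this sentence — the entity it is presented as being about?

the committee

The construction explicitly marks "the committee" as what the sentence is about — the topic.
The remainder of the clause is the comment (what is said about the topic).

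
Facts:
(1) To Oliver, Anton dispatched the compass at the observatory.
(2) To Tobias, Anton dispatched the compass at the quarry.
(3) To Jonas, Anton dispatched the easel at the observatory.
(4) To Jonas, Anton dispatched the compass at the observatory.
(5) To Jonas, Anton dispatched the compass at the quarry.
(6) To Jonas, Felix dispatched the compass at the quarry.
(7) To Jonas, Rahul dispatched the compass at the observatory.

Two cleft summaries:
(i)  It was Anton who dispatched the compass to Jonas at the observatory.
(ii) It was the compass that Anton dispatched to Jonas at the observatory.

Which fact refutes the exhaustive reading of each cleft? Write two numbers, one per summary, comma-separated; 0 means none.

Summary (i) focuses "Anton" (the agent); background same thing, recipient, setting (the compass / Jonas / at the observatory). Fact (7) matches that background with agent = Rahul — refutes (i).
Summary (ii) focuses "the compass" (the thing); background same agent, recipient, setting (Anton / Jonas / at the observatory). Fact (3) matches that background with thing = the easel — refutes (ii).

7, 3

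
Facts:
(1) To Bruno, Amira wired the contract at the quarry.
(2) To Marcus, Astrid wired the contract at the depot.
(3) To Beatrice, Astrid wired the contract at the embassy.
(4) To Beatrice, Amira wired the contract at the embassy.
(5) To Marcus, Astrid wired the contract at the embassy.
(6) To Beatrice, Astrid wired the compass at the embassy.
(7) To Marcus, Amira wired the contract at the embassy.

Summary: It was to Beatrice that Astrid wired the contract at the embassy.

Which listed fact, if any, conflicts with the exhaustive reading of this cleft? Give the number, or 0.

Focus of the cleft: "Beatrice" (the recipient). Presupposed background: same agent, thing, setting (Astrid / the contract / at the embassy).
Exhaustivity: Beatrice is the only recipient satisfying that background.
But fact (5) also has same agent, thing, setting (Astrid / the contract / at the embassy), with recipient = Marcus — so the exhaustive reading fails.

5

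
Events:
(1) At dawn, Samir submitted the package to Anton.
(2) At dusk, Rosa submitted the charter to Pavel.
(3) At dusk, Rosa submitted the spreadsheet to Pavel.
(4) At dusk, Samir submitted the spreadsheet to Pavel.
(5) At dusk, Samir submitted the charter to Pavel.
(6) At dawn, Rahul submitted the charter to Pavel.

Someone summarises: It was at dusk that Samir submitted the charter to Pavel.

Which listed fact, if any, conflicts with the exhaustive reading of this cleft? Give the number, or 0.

The cleft puts "at dusk" in focus and presupposes the open proposition with same agent, thing, recipient (Samir / the charter / Pavel).
The exhaustive reading says no other setting fits that background.
Every other fact differs from the presupposition on some backgrounded slot, so none challenges the exhaustivity.

0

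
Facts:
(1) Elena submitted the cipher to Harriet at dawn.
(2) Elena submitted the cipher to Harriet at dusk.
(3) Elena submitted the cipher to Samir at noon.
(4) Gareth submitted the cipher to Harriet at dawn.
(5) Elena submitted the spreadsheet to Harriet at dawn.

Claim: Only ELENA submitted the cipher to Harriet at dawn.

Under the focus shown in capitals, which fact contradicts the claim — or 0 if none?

Focus (in capitals) is "Elena" — the agent. "Only" excludes alternative agents while holding fixed same thing, recipient, setting (the cipher / Harriet / at dawn).
Fact (4) matches on same thing, recipient, setting (the cipher / Harriet / at dawn), but has agent = Gareth instead. That refutes the claim.

4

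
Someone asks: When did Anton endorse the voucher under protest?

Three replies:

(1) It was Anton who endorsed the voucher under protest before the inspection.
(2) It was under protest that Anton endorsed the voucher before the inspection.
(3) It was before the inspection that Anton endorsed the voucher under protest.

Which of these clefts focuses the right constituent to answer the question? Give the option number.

3

The question word "when" targets the time.
Option (1) clefts "Anton" — the subject (agent), not what was asked.
Option (2) clefts "under protest" — the manner, not what was asked.
Option (3) clefts "before the inspection" — that matches what the question asks about.
So the congruent reply is (3).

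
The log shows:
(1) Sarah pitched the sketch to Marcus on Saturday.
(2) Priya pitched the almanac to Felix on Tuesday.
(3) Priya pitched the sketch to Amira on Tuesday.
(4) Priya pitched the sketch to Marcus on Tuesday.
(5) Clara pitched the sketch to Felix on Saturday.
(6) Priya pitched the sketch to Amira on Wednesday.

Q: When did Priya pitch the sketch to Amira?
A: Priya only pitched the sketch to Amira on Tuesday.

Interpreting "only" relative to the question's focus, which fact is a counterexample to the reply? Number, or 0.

6

Answering "When did ...?" puts focus on the setting — here, "on Tuesday".
"Only" then excludes alternative settings while the background — same agent, thing, recipient (Priya / the sketch / Amira) — is held fixed.
Fact (6) keeps same agent, thing, recipient (Priya / the sketch / Amira) but has setting = on Wednesday; that refutes the reply.
(Fact (4) would refute a reading with focus on the recipient — but that is not what the question asks.)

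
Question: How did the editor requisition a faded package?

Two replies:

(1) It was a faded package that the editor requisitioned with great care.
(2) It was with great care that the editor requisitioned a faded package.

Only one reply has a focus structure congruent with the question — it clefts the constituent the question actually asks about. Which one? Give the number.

2

The question word "how" targets the manner.
Option (1) clefts "a faded package" — the direct object, not what was asked.
Option (2) clefts "with great care" — that matches what the question asks about.
So the congruent reply is (2).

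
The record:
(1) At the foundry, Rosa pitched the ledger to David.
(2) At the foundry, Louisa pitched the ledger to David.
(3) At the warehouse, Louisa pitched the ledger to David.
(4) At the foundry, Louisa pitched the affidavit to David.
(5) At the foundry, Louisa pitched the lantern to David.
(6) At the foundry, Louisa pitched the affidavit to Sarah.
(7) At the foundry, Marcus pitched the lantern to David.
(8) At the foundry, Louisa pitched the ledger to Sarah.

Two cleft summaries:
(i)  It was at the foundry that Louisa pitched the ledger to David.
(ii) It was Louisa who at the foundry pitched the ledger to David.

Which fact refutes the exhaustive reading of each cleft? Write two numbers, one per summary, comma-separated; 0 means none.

3, 1

(i): focus "at the foundry". Looking for agent = Louisa, thing = the ledger, recipient = David with some other setting — fact (3) has at the warehouse there. Refuted.
(ii): focus "Louisa". Looking for thing = the ledger, recipient = David, setting = at the foundry with some other agent — fact (1) has Rosa there. Refuted.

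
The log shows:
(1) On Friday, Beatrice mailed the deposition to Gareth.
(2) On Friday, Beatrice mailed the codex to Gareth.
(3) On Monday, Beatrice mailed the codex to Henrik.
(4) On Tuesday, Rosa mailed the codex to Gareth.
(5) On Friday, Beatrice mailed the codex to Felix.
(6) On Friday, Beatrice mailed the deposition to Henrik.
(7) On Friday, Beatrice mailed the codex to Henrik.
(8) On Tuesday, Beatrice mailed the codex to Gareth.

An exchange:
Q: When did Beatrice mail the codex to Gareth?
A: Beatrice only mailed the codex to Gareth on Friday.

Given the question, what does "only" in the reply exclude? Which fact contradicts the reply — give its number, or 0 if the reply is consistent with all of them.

Answering "When did ...?" puts focus on the setting — here, "on Friday".
"Only" then excludes alternative settings while the background — agent = Beatrice, thing = the codex, recipient = Gareth — is held fixed.
Fact (8) keeps agent = Beatrice, thing = the codex, recipient = Gareth but has setting = on Tuesday; that refutes the reply.
(Fact (5) would refute a reading with focus on the recipient — but that is not what the question asks.)

8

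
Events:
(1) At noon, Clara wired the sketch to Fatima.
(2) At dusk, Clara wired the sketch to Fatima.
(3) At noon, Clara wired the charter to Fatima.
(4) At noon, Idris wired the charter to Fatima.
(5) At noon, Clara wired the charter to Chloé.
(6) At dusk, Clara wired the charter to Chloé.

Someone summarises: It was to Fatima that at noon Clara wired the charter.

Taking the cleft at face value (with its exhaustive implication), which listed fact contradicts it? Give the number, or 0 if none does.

5

The cleft puts "Fatima" in focus and presupposes the open proposition with same agent, thing, setting (Clara / the charter / at noon).
The exhaustive reading says no other recipient fits that background.
But fact (5) also has same agent, thing, setting (Clara / the charter / at noon), with recipient = Chloé — so the exhaustive reading fails.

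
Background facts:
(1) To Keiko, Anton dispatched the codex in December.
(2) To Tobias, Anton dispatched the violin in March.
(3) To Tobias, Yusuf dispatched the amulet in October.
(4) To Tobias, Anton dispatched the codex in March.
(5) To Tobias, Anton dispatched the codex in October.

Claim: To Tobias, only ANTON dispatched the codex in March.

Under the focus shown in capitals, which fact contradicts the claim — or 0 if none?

0

The capitals mark "Anton" as focus. So "only" rules out other agents, with the rest (the codex as thing and Tobias as recipient and in March as setting) as background.
Every other fact changes something in the background, not just the agent. Nothing refutes the claim.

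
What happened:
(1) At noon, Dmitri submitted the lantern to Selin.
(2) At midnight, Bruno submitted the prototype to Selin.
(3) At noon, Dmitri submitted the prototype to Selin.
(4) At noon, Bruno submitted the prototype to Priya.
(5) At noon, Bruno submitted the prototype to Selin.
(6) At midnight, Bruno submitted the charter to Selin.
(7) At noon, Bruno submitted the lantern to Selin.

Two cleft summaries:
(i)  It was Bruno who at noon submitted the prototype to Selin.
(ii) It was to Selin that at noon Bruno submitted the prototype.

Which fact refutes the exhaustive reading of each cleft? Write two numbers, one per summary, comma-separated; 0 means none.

3, 4

(i): focus "Bruno". Looking for thing = the prototype, recipient = Selin, setting = at noon with some other agent — fact (3) has Dmitri there. Refuted.
(ii): focus "Selin". Looking for agent = Bruno, thing = the prototype, setting = at noon with some other recipient — fact (4) has Priya there. Refuted.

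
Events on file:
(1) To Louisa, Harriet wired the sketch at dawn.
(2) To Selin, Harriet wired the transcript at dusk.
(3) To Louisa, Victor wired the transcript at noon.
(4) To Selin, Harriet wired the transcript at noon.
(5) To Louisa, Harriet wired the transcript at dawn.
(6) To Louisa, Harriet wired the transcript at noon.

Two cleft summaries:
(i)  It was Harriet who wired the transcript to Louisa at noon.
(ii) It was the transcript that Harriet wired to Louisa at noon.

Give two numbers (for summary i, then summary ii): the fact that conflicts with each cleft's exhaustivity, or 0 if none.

(i): focus "Harriet". Looking for the transcript as thing and Louisa as recipient and at noon as setting with some other agent — fact (3) has Victor there. Refuted.
(ii): focus "the transcript". No fact shares Harriet as agent and Louisa as recipient and at noon as setting with a different thing. 0.

3, 0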